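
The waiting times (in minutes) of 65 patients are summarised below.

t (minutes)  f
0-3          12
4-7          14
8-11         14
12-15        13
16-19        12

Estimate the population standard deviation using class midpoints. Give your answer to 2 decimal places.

5.50

Midpoints: 1.5, 5.5, 9.5, 13.5, 17.5
n = 65, Σfm = 613.5, mean = 9.4385
Σfm² = 7758.25
Σf(m − x̄)² = Σfm² − (Σfm)²/n = 7758.25 − 613.5²/65 = 1967.7538
Population variance = 1967.7538 / 65 = 30.2731
Standard deviation = √30.2731 = 5.5021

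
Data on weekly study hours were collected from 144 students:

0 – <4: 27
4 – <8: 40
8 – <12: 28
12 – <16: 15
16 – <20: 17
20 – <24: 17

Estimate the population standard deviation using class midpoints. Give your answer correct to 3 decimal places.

6.530

Midpoints: 2, 6, 10, 14, 18, 22
n = 144, Σfm = 1464, mean = 10.1667
Σfm² = 21024
Σf(m − x̄)² = Σfm² − (Σfm)²/n = 21024 − 1464²/144 = 6140.0000
Population variance = 6140.0000 / 144 = 42.6389
Standard deviation = √42.6389 = 6.5298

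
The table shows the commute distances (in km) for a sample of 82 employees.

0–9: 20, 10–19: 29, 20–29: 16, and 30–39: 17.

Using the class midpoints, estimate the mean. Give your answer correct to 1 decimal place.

18.2

Midpoints: 4.5, 14.5, 24.5, 34.5
Σfm = 20×4.5 + 29×14.5 + 16×24.5 + 17×34.5 = 1489
n = Σf = 82
Mean = 1489 / 82 = 18.1585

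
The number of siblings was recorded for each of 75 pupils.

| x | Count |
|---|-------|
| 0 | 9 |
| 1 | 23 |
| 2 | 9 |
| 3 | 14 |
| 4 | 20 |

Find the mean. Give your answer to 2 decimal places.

Values: 0, 1, 2, 3, 4
Σfx = 9×0 + 23×1 + 9×2 + 14×3 + 20×4 = 163
n = Σf = 75
Mean = 163 / 75 = 2.1733

2.17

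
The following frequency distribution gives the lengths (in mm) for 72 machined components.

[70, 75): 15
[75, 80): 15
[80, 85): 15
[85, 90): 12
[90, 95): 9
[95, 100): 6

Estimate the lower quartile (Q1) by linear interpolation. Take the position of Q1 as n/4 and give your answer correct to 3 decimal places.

Cumulative frequencies: 15, 30, 45, 57, 66, 72
n = 72; position = n/4 = 18.
This falls in the class [75, 80): L = 75, F = 15, f = 15, h = 5.
Lower quartile ≈ 75 + ((18 − 15) / 15) × 5 = 76.0000

76.000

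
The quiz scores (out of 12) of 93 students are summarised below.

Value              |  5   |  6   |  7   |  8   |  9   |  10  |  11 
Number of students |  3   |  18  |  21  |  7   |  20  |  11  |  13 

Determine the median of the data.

8

Cumulative frequencies: 3, 21, 42, 49, 69, 80, 93
n = 93, so the median is the value in position (n+1)/2 = 47.
Position 47 falls at value 8.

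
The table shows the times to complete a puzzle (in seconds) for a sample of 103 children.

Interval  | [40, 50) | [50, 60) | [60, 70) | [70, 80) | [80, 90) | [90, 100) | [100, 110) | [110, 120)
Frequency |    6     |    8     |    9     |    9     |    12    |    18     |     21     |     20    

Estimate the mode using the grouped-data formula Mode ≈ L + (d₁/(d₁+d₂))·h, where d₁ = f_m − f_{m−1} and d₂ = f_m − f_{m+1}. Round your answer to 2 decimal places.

107.50

Modal class: [100, 110) (highest frequency 21).
d₁ = 21 − 18 = 3, d₂ = 21 − 20 = 1
Mode ≈ 100 + (3/(3+1)) × 10 = 100 + 7.5000 = 107.5000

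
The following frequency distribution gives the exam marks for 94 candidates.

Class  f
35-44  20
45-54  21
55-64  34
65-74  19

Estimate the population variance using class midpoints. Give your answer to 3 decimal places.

107.696

Midpoints: 39.5, 49.5, 59.5, 69.5
n = 94, Σfm = 5173, mean = 55.0319
Σfm² = 294803.5
Σf(m − x̄)² = Σfm² − (Σfm)²/n = 294803.5 − 5173²/94 = 10123.4043
Population variance = 10123.4043 / 94 = 107.6958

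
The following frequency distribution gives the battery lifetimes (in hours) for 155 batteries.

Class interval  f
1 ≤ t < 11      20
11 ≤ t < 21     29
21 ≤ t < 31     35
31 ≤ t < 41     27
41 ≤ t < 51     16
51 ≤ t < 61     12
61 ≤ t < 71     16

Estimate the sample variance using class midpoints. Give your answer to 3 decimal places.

332.300

Midpoints: 6, 16, 26, 36, 46, 56, 66
n = 155, Σfm = 4930, mean = 31.8065
Σfm² = 207980
Σf(m − x̄)² = Σfm² − (Σfm)²/n = 207980 − 4930²/155 = 51174.1935
Sample variance = 51174.1935 / 154 = 332.3000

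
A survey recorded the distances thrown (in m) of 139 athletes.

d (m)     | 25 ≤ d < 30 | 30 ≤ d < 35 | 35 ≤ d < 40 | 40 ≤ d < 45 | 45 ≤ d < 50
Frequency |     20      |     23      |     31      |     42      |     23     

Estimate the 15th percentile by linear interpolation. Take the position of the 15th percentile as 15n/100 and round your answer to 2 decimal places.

Cumulative frequencies: 20, 43, 74, 116, 139
n = 139; position = 15n/100 = 20.85.
This falls in the class 30 ≤ d < 35: L = 30, F = 20, f = 23, h = 5.
15th percentile ≈ 30 + ((20.85 − 20) / 23) × 5 = 30.1848

30.18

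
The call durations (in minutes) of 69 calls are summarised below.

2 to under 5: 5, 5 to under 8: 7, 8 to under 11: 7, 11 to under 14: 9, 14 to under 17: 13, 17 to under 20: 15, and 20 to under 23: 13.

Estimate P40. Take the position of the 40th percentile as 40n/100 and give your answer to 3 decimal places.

Cumulative frequencies: 5, 12, 19, 28, 41, 56, 69
n = 69; position = 40n/100 = 27.6.
This falls in the class 11 to under 14: L = 11, F = 19, f = 9, h = 3.
40th percentile ≈ 11 + ((27.6 − 19) / 9) × 3 = 13.8667

13.867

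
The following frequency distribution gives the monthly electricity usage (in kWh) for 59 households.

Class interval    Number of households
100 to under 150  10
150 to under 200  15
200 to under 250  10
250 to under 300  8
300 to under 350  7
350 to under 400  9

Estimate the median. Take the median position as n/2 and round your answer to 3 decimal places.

222.500

Cumulative frequencies: 10, 25, 35, 43, 50, 59
n = 59; position = n/2 = 29.5.
This falls in the class 200 to under 250: L = 200, F = 25, f = 10, h = 50.
Median ≈ 200 + ((29.5 − 25) / 10) × 50 = 222.5000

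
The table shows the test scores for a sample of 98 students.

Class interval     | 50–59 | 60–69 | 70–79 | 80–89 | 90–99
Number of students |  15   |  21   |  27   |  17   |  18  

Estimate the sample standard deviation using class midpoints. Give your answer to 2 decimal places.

13.24

Midpoints: 54.5, 64.5, 74.5, 84.5, 94.5
n = 98, Σfm = 7321, mean = 74.7041
Σfm² = 563904.5
Σf(m − x̄)² = Σfm² − (Σfm)²/n = 563904.5 − 7321²/98 = 16995.9184
Sample variance = 16995.9184 / 97 = 175.2157
Standard deviation = √175.2157 = 13.2369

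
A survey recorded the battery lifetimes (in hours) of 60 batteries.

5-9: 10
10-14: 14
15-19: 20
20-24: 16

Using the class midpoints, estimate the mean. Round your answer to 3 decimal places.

15.500

Midpoints: 7, 12, 17, 22
Σfm = 10×7 + 14×12 + 20×17 + 16×22 = 930
n = Σf = 60
Mean = 930 / 60 = 15.5000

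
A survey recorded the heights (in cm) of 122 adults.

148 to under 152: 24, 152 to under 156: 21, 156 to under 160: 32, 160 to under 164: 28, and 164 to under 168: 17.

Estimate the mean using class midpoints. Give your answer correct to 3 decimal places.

157.770

Midpoints: 150, 154, 158, 162, 166
Σfm = 24×150 + 21×154 + 32×158 + 28×162 + 17×166 = 19248
n = Σf = 122
Mean = 19248 / 122 = 157.7705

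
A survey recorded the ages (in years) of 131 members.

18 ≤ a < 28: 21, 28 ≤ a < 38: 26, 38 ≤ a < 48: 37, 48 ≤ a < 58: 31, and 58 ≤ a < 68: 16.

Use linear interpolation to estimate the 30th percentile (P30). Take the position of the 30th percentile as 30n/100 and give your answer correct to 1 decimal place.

35.0

Cumulative frequencies: 21, 47, 84, 115, 131
n = 131; position = 30n/100 = 39.3.
This falls in the class 28 ≤ a < 38: L = 28, F = 21, f = 26, h = 10.
30th percentile ≈ 28 + ((39.3 − 21) / 26) × 10 = 35.0385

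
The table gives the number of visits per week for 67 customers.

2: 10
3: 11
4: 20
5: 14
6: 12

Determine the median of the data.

Cumulative frequencies: 10, 21, 41, 55, 67
n = 67, so the median is the value in position (n+1)/2 = 34.
Position 34 falls at value 4.

4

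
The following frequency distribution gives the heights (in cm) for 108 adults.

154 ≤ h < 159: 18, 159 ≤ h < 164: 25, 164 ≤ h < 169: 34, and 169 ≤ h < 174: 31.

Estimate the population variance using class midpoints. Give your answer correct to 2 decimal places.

Midpoints: 156.5, 161.5, 166.5, 171.5
n = 108, Σfm = 17832, mean = 165.1111
Σfm² = 2947253
Σf(m − x̄)² = Σfm² − (Σfm)²/n = 2947253 − 17832²/108 = 2991.6667
Population variance = 2991.6667 / 108 = 27.7006

27.70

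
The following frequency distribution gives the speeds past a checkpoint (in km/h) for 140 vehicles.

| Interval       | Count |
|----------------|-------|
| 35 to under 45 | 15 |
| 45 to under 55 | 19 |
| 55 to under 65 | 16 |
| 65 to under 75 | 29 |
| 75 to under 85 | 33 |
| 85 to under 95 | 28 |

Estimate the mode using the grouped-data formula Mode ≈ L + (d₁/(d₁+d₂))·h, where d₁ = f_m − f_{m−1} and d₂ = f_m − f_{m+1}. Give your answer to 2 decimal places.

79.44

Modal class: 75 to under 85 (highest frequency 33).
d₁ = 33 − 29 = 4, d₂ = 33 − 28 = 5
Mode ≈ 75 + (4/(4+5)) × 10 = 75 + 4.4444 = 79.4444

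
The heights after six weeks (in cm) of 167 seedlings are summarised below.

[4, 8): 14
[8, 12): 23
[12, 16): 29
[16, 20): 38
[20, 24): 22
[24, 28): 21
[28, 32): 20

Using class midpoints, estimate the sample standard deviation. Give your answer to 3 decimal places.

7.166

Midpoints: 6, 10, 14, 18, 22, 26, 30
n = 167, Σfm = 3034, mean = 18.1677
Σfm² = 63644
Σf(m − x̄)² = Σfm² − (Σfm)²/n = 63644 − 3034²/167 = 8523.3054
Sample variance = 8523.3054 / 166 = 51.3452
Standard deviation = √51.3452 = 7.1656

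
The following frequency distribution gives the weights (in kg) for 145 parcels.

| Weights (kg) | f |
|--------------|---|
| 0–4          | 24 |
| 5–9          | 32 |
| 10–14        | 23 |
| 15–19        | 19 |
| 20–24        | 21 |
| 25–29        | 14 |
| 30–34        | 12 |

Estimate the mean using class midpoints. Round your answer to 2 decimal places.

Midpoints: 2, 7, 12, 17, 22, 27, 32
Σfm = 24×2 + 32×7 + 23×12 + 19×17 + 21×22 + 14×27 + 12×32 = 2095
n = Σf = 145
Mean = 2095 / 145 = 14.4483

14.45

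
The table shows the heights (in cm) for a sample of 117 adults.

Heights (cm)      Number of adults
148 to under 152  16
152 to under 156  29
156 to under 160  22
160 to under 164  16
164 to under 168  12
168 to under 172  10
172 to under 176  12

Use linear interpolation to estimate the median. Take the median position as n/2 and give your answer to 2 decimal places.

158.45

Cumulative frequencies: 16, 45, 67, 83, 95, 105, 117
n = 117; position = n/2 = 58.5.
This falls in the class 156 to under 160: L = 156, F = 45, f = 22, h = 4.
Median ≈ 156 + ((58.5 − 45) / 22) × 4 = 158.4545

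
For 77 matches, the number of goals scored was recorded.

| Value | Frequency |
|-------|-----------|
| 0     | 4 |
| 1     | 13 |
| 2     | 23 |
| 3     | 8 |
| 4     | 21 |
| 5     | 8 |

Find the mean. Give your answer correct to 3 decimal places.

Values: 0, 1, 2, 3, 4, 5
Σfx = 4×0 + 13×1 + 23×2 + 8×3 + 21×4 + 8×5 = 207
n = Σf = 77
Mean = 207 / 77 = 2.6883

2.688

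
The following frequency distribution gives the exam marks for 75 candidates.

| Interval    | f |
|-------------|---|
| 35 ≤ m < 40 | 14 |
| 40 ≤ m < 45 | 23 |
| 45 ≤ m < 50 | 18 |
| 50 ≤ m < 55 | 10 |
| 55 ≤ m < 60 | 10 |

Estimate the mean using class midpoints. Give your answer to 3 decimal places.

46.100

Midpoints: 37.5, 42.5, 47.5, 52.5, 57.5
Σfm = 14×37.5 + 23×42.5 + 18×47.5 + 10×52.5 + 10×57.5 = 3457.5
n = Σf = 75
Mean = 3457.5 / 75 = 46.1000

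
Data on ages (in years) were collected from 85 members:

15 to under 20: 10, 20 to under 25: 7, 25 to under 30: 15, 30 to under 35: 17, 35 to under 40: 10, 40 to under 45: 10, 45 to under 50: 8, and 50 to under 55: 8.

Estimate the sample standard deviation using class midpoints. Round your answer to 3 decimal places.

Midpoints: 17.5, 22.5, 27.5, 32.5, 37.5, 42.5, 47.5, 52.5
n = 85, Σfm = 2897.5, mean = 34.0882
Σfm² = 108131.25
Σf(m − x̄)² = Σfm² − (Σfm)²/n = 108131.25 − 2897.5²/85 = 9360.5882
Sample variance = 9360.5882 / 84 = 111.4356
Standard deviation = √111.4356 = 10.5563

10.556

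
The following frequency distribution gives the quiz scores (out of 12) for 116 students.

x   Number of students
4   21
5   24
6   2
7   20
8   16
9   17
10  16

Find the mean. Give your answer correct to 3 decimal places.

6.871

Values: 4, 5, 6, 7, 8, 9, 10
Σfx = 21×4 + 24×5 + 2×6 + 20×7 + 16×8 + 17×9 + 16×10 = 797
n = Σf = 116
Mean = 797 / 116 = 6.8707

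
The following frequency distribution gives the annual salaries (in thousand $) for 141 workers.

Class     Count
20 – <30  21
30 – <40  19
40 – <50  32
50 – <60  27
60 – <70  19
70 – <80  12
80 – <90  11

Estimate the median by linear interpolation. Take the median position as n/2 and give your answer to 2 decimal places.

49.53

Cumulative frequencies: 21, 40, 72, 99, 118, 130, 141
n = 141; position = n/2 = 70.5.
This falls in the class 40 – <50: L = 40, F = 40, f = 32, h = 10.
Median ≈ 40 + ((70.5 − 40) / 32) × 10 = 49.5312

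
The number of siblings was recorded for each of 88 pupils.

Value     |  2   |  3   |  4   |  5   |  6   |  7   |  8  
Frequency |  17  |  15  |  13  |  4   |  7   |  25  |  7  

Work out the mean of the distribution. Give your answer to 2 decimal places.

4.82

Values: 2, 3, 4, 5, 6, 7, 8
Σfx = 17×2 + 15×3 + 13×4 + 4×5 + 7×6 + 25×7 + 7×8 = 424
n = Σf = 88
Mean = 424 / 88 = 4.8182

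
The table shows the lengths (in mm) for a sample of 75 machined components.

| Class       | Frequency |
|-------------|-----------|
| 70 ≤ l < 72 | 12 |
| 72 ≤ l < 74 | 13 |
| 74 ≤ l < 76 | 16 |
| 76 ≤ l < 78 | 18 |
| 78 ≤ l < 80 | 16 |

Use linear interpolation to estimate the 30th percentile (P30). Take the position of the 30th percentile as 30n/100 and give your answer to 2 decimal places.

Cumulative frequencies: 12, 25, 41, 59, 75
n = 75; position = 30n/100 = 22.5.
This falls in the class 72 ≤ l < 74: L = 72, F = 12, f = 13, h = 2.
30th percentile ≈ 72 + ((22.5 − 12) / 13) × 2 = 73.6154

73.62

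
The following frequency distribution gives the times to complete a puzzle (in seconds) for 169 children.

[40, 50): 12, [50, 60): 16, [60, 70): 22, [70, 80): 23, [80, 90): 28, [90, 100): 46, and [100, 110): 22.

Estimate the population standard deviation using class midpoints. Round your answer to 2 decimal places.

Midpoints: 45, 55, 65, 75, 85, 95, 105
n = 169, Σfm = 13635, mean = 80.6805
Σfm² = 1155025
Σf(m − x̄)² = Σfm² − (Σfm)²/n = 1155025 − 13635²/169 = 54946.7456
Population variance = 54946.7456 / 169 = 325.1287
Standard deviation = √325.1287 = 18.0313

18.03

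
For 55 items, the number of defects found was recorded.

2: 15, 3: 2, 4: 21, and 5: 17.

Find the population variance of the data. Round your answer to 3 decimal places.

Values: 2, 3, 4, 5
n = 55, Σfx = 205, mean = 3.7273
Σfx² = 839
Σf(x − x̄)² = Σfx² − (Σfx)²/n = 839 − 205²/55 = 74.9091
Population variance = 74.9091 / 55 = 1.3620

1.362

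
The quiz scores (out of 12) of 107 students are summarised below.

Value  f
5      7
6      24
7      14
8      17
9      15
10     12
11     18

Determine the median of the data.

8

Cumulative frequencies: 7, 31, 45, 62, 77, 89, 107
n = 107, so the median is the value in position (n+1)/2 = 54.
Position 54 falls at value 8.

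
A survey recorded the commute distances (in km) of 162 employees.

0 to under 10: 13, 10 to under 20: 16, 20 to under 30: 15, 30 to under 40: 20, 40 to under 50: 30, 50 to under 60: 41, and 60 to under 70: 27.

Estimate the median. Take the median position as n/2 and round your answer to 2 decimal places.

45.67

Cumulative frequencies: 13, 29, 44, 64, 94, 135, 162
n = 162; position = n/2 = 81.
This falls in the class 40 to under 50: L = 40, F = 64, f = 30, h = 10.
Median ≈ 40 + ((81 − 64) / 30) × 10 = 45.6667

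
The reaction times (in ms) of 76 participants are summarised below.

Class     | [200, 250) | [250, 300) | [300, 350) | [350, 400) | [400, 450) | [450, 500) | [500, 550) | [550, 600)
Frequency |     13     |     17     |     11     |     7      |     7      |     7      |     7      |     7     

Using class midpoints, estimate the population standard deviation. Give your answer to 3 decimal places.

115.197

Midpoints: 225, 275, 325, 375, 425, 475, 525, 575
n = 76, Σfm = 27800, mean = 365.7895
Σfm² = 11177500
Σf(m − x̄)² = Σfm² − (Σfm)²/n = 11177500 − 27800²/76 = 1008552.6316
Population variance = 1008552.6316 / 76 = 13270.4294
Standard deviation = √13270.4294 = 115.1973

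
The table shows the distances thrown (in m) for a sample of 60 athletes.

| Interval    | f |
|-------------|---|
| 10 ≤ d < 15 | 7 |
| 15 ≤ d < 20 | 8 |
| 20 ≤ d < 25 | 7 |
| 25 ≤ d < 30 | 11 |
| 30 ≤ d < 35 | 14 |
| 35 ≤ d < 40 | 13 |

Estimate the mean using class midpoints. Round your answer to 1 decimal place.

Midpoints: 12.5, 17.5, 22.5, 27.5, 32.5, 37.5
Σfm = 7×12.5 + 8×17.5 + 7×22.5 + 11×27.5 + 14×32.5 + 13×37.5 = 1630
n = Σf = 60
Mean = 1630 / 60 = 27.1667

27.2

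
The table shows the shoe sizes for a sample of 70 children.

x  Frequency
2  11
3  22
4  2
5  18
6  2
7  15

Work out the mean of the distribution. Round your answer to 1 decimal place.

Values: 2, 3, 4, 5, 6, 7
Σfx = 11×2 + 22×3 + 2×4 + 18×5 + 2×6 + 15×7 = 303
n = Σf = 70
Mean = 303 / 70 = 4.3286

4.3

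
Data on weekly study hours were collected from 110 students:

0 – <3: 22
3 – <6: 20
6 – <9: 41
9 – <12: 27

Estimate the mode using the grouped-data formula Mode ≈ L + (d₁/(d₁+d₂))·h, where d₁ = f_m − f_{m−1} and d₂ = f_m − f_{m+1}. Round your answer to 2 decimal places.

Modal class: 6 – <9 (highest frequency 41).
d₁ = 41 − 20 = 21, d₂ = 41 − 27 = 14
Mode ≈ 6 + (21/(21+14)) × 3 = 6 + 1.8000 = 7.8000

7.80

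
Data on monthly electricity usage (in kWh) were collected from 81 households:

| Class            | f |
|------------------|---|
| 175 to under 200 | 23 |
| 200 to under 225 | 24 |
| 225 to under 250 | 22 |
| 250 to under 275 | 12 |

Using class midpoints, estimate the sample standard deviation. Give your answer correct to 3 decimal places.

25.991

Midpoints: 187.5, 212.5, 237.5, 262.5
n = 81, Σfm = 17787.5, mean = 219.5988
Σfm² = 3960156.25
Σf(m − x̄)² = Σfm² − (Σfm)²/n = 3960156.25 − 17787.5²/81 = 54043.2099
Sample variance = 54043.2099 / 80 = 675.5401
Standard deviation = √675.5401 = 25.9912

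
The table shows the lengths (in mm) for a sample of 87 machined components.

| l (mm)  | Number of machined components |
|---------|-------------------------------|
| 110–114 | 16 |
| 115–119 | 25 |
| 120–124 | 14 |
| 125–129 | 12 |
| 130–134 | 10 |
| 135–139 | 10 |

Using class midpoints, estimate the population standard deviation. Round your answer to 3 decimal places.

Midpoints: 112, 117, 122, 127, 132, 137
n = 87, Σfm = 10639, mean = 122.2874
Σfm² = 1306783
Σf(m − x̄)² = Σfm² − (Σfm)²/n = 1306783 − 10639²/87 = 5767.8161
Population variance = 5767.8161 / 87 = 66.2967
Standard deviation = √66.2967 = 8.1423

8.142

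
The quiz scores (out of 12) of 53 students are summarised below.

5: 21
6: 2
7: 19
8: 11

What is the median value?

7

Cumulative frequencies: 21, 23, 42, 53
n = 53, so the median is the value in position (n+1)/2 = 27.
Position 27 falls at value 7.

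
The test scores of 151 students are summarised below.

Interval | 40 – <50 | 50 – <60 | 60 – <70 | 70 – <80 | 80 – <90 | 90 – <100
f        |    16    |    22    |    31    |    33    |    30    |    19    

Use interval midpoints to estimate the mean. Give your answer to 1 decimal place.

Midpoints: 45, 55, 65, 75, 85, 95
Σfm = 16×45 + 22×55 + 31×65 + 33×75 + 30×85 + 19×95 = 10775
n = Σf = 151
Mean = 10775 / 151 = 71.3576

71.4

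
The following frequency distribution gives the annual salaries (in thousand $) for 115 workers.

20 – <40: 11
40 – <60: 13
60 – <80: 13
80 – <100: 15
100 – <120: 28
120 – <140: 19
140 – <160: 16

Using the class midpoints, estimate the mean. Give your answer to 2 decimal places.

Midpoints: 30, 50, 70, 90, 110, 130, 150
Σfm = 11×30 + 13×50 + 13×70 + 15×90 + 28×110 + 19×130 + 16×150 = 11190
n = Σf = 115
Mean = 11190 / 115 = 97.3043

97.30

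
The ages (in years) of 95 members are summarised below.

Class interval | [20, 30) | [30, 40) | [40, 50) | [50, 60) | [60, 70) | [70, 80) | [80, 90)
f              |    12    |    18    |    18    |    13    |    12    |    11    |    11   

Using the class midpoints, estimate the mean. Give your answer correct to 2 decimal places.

52.58

Midpoints: 25, 35, 45, 55, 65, 75, 85
Σfm = 12×25 + 18×35 + 18×45 + 13×55 + 12×65 + 11×75 + 11×85 = 4995
n = Σf = 95
Mean = 4995 / 95 = 52.5789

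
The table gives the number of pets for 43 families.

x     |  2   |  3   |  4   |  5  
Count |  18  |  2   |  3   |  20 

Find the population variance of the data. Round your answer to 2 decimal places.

Values: 2, 3, 4, 5
n = 43, Σfx = 154, mean = 3.5814
Σfx² = 638
Σf(x − x̄)² = Σfx² − (Σfx)²/n = 638 − 154²/43 = 86.4651
Population variance = 86.4651 / 43 = 2.0108

2.01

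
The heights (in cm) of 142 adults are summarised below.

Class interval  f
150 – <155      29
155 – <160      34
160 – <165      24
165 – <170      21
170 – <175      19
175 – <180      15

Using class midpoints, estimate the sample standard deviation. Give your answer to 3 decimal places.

8.219

Midpoints: 152.5, 157.5, 162.5, 167.5, 172.5, 177.5
n = 142, Σfm = 23135, mean = 162.9225
Σfm² = 3778737.5
Σf(m − x̄)² = Σfm² − (Σfm)²/n = 3778737.5 − 23135²/142 = 9524.6479
Sample variance = 9524.6479 / 141 = 67.5507
Standard deviation = √67.5507 = 8.2189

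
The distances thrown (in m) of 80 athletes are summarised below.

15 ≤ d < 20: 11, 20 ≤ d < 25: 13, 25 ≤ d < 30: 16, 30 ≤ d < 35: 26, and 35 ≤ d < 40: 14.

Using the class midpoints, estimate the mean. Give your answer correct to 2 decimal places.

28.69

Midpoints: 17.5, 22.5, 27.5, 32.5, 37.5
Σfm = 11×17.5 + 13×22.5 + 16×27.5 + 26×32.5 + 14×37.5 = 2295
n = Σf = 80
Mean = 2295 / 80 = 28.6875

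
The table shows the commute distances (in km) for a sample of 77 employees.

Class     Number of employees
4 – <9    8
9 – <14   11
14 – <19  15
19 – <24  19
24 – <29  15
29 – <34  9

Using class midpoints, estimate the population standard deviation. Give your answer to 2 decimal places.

Midpoints: 6.5, 11.5, 16.5, 21.5, 26.5, 31.5
n = 77, Σfm = 1515.5, mean = 19.6818
Σfm² = 34123.25
Σf(m − x̄)² = Σfm² − (Σfm)²/n = 34123.25 − 1515.5²/77 = 4295.4545
Population variance = 4295.4545 / 77 = 55.7851
Standard deviation = √55.7851 = 7.4689

7.47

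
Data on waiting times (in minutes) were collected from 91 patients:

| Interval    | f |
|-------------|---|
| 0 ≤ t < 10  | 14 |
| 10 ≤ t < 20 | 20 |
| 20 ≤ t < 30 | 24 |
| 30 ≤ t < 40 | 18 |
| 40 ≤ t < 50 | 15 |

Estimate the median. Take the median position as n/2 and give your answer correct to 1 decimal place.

Cumulative frequencies: 14, 34, 58, 76, 91
n = 91; position = n/2 = 45.5.
This falls in the class 20 ≤ t < 30: L = 20, F = 34, f = 24, h = 10.
Median ≈ 20 + ((45.5 − 34) / 24) × 10 = 24.7917

24.8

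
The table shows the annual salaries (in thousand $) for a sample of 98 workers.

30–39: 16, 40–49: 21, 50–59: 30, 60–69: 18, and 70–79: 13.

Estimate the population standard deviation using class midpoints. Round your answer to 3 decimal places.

Midpoints: 34.5, 44.5, 54.5, 64.5, 74.5
n = 98, Σfm = 5251, mean = 53.5816
Σfm² = 296774.5
Σf(m − x̄)² = Σfm² − (Σfm)²/n = 296774.5 − 5251²/98 = 15417.3469
Population variance = 15417.3469 / 98 = 157.3199
Standard deviation = √157.3199 = 12.5427

12.543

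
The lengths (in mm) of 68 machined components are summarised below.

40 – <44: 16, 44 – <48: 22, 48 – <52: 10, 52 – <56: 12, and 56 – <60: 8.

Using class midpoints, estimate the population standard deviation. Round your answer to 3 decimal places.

5.315

Midpoints: 42, 46, 50, 54, 58
n = 68, Σfm = 3296, mean = 48.4706
Σfm² = 161680
Σf(m − x̄)² = Σfm² − (Σfm)²/n = 161680 − 3296²/68 = 1920.9412
Population variance = 1920.9412 / 68 = 28.2491
Standard deviation = √28.2491 = 5.3150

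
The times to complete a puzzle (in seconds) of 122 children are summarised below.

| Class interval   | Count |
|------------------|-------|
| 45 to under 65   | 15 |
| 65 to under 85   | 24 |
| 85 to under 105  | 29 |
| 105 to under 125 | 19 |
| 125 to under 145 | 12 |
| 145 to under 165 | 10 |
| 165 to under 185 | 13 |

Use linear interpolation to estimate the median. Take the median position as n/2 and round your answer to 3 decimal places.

100.172

Cumulative frequencies: 15, 39, 68, 87, 99, 109, 122
n = 122; position = n/2 = 61.
This falls in the class 85 to under 105: L = 85, F = 39, f = 29, h = 20.
Median ≈ 85 + ((61 − 39) / 29) × 20 = 100.1724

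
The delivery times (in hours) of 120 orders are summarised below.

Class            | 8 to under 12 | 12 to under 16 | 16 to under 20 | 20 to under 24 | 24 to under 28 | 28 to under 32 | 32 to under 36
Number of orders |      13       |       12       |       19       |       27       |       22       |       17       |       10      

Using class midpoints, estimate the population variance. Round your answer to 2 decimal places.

Midpoints: 10, 14, 18, 22, 26, 30, 34
n = 120, Σfm = 2656, mean = 22.1333
Σfm² = 64608
Σf(m − x̄)² = Σfm² − (Σfm)²/n = 64608 − 2656²/120 = 5821.8667
Population variance = 5821.8667 / 120 = 48.5156

48.52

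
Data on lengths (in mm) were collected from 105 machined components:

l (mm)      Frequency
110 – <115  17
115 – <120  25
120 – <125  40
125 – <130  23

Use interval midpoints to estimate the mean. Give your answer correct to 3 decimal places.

Midpoints: 112.5, 117.5, 122.5, 127.5
Σfm = 17×112.5 + 25×117.5 + 40×122.5 + 23×127.5 = 12682.5
n = Σf = 105
Mean = 12682.5 / 105 = 120.7857

120.786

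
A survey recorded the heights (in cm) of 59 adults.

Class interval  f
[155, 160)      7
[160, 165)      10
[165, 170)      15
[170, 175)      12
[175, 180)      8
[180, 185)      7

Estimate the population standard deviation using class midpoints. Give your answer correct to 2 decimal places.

Midpoints: 157.5, 162.5, 167.5, 172.5, 177.5, 182.5
n = 59, Σfm = 10007.5, mean = 169.6186
Σfm² = 1700818.75
Σf(m − x̄)² = Σfm² − (Σfm)²/n = 1700818.75 − 10007.5²/59 = 3360.1695
Population variance = 3360.1695 / 59 = 56.9520
Standard deviation = √56.9520 = 7.5467

7.55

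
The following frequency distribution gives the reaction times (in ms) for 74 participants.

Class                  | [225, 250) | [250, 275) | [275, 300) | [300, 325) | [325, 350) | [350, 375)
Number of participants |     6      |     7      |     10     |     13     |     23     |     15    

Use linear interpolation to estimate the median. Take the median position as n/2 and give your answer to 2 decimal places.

Cumulative frequencies: 6, 13, 23, 36, 59, 74
n = 74; position = n/2 = 37.
This falls in the class [325, 350): L = 325, F = 36, f = 23, h = 25.
Median ≈ 325 + ((37 − 36) / 23) × 25 = 326.0870

326.09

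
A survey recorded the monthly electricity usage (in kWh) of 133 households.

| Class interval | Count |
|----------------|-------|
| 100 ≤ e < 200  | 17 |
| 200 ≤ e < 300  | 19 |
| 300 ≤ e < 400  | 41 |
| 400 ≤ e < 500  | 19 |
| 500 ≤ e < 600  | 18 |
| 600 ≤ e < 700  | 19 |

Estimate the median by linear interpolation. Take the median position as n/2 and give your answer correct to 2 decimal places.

374.39

Cumulative frequencies: 17, 36, 77, 96, 114, 133
n = 133; position = n/2 = 66.5.
This falls in the class 300 ≤ e < 400: L = 300, F = 36, f = 41, h = 100.
Median ≈ 300 + ((66.5 − 36) / 41) × 100 = 374.3902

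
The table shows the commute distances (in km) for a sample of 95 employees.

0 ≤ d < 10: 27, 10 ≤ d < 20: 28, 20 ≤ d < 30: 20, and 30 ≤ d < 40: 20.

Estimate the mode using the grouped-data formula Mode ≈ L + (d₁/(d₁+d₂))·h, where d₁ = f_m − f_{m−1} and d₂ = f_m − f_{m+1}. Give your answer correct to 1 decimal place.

11.1

Modal class: 10 ≤ d < 20 (highest frequency 28).
d₁ = 28 − 27 = 1, d₂ = 28 − 20 = 8
Mode ≈ 10 + (1/(1+8)) × 10 = 10 + 1.1111 = 11.1111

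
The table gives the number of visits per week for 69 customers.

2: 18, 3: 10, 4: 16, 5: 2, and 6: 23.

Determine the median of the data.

4

Cumulative frequencies: 18, 28, 44, 46, 69
n = 69, so the median is the value in position (n+1)/2 = 35.
Position 35 falls at value 4.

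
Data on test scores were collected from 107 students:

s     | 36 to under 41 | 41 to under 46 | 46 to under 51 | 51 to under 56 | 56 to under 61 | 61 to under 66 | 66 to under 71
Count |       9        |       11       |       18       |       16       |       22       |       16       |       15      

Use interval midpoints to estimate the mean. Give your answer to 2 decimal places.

55.00

Midpoints: 38.5, 43.5, 48.5, 53.5, 58.5, 63.5, 68.5
Σfm = 9×38.5 + 11×43.5 + 18×48.5 + 16×53.5 + 22×58.5 + 16×63.5 + 15×68.5 = 5884.5
n = Σf = 107
Mean = 5884.5 / 107 = 54.9953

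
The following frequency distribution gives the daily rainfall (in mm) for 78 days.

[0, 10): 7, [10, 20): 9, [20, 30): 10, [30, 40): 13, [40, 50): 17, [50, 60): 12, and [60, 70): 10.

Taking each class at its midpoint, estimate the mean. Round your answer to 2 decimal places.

Midpoints: 5, 15, 25, 35, 45, 55, 65
Σfm = 7×5 + 9×15 + 10×25 + 13×35 + 17×45 + 12×55 + 10×65 = 2950
n = Σf = 78
Mean = 2950 / 78 = 37.8205

37.82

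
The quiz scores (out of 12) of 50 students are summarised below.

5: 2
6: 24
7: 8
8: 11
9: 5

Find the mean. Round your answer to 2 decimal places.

6.86

Values: 5, 6, 7, 8, 9
Σfx = 2×5 + 24×6 + 8×7 + 11×8 + 5×9 = 343
n = Σf = 50
Mean = 343 / 50 = 6.8600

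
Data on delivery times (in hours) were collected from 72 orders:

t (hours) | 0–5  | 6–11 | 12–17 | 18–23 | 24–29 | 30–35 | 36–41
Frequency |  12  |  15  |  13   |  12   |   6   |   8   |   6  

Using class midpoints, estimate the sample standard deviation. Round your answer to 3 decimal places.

Midpoints: 2.5, 8.5, 14.5, 20.5, 26.5, 32.5, 38.5
n = 72, Σfm = 1242, mean = 17.2500
Σfm² = 30492
Σf(m − x̄)² = Σfm² − (Σfm)²/n = 30492 − 1242²/72 = 9067.5000
Sample variance = 9067.5000 / 71 = 127.7113
Standard deviation = √127.7113 = 11.3009

11.301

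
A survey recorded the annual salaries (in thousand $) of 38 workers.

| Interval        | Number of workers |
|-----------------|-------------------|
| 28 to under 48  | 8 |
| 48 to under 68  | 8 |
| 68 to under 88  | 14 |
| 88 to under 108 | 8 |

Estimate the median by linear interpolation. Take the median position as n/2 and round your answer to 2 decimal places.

Cumulative frequencies: 8, 16, 30, 38
n = 38; position = n/2 = 19.
This falls in the class 68 to under 88: L = 68, F = 16, f = 14, h = 20.
Median ≈ 68 + ((19 − 16) / 14) × 20 = 72.2857

72.29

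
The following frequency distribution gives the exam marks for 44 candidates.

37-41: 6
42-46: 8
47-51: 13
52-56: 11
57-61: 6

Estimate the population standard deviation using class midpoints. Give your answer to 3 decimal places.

6.161

Midpoints: 39, 44, 49, 54, 59
n = 44, Σfm = 2171, mean = 49.3409
Σfm² = 108789
Σf(m − x̄)² = Σfm² − (Σfm)²/n = 108789 − 2171²/44 = 1669.8864
Population variance = 1669.8864 / 44 = 37.9520
Standard deviation = √37.9520 = 6.1605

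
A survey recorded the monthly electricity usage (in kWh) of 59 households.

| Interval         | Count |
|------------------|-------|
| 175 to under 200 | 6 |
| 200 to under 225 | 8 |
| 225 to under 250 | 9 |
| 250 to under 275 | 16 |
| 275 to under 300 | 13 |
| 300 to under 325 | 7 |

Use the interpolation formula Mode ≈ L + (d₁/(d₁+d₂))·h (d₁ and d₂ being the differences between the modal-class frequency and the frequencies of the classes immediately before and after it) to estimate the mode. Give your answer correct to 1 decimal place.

Modal class: 250 to under 275 (highest frequency 16).
d₁ = 16 − 9 = 7, d₂ = 16 − 13 = 3
Mode ≈ 250 + (7/(7+3)) × 25 = 250 + 17.5000 = 267.5000

267.5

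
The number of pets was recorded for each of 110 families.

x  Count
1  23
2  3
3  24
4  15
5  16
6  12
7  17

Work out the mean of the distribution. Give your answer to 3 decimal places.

3.927

Values: 1, 2, 3, 4, 5, 6, 7
Σfx = 23×1 + 3×2 + 24×3 + 15×4 + 16×5 + 12×6 + 17×7 = 432
n = Σf = 110
Mean = 432 / 110 = 3.9273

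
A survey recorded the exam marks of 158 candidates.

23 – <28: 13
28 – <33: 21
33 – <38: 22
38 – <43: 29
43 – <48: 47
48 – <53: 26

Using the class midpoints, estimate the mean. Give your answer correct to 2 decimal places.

40.37

Midpoints: 25.5, 30.5, 35.5, 40.5, 45.5, 50.5
Σfm = 13×25.5 + 21×30.5 + 22×35.5 + 29×40.5 + 47×45.5 + 26×50.5 = 6379
n = Σf = 158
Mean = 6379 / 158 = 40.3734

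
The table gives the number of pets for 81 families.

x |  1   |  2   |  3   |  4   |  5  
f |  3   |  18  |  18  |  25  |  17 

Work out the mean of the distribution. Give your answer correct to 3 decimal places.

3.432

Values: 1, 2, 3, 4, 5
Σfx = 3×1 + 18×2 + 18×3 + 25×4 + 17×5 = 278
n = Σf = 81
Mean = 278 / 81 = 3.4321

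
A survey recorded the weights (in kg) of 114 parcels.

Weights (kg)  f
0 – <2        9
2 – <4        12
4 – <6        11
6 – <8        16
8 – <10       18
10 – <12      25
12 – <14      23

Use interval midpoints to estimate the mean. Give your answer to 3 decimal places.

8.316

Midpoints: 1, 3, 5, 7, 9, 11, 13
Σfm = 9×1 + 12×3 + 11×5 + 16×7 + 18×9 + 25×11 + 23×13 = 948
n = Σf = 114
Mean = 948 / 114 = 8.3158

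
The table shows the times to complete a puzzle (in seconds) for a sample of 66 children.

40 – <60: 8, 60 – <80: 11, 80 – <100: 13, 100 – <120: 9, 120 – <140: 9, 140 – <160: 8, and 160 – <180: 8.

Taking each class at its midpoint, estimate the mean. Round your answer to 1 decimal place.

107.0

Midpoints: 50, 70, 90, 110, 130, 150, 170
Σfm = 8×50 + 11×70 + 13×90 + 9×110 + 9×130 + 8×150 + 8×170 = 7060
n = Σf = 66
Mean = 7060 / 66 = 106.9697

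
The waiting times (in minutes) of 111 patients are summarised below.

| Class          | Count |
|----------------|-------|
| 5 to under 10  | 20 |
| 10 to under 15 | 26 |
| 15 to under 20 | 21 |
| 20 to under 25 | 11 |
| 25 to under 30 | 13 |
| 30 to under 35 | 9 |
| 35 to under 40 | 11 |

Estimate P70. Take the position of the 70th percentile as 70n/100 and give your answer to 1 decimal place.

24.9

Cumulative frequencies: 20, 46, 67, 78, 91, 100, 111
n = 111; position = 70n/100 = 77.7.
This falls in the class 20 to under 25: L = 20, F = 67, f = 11, h = 5.
70th percentile ≈ 20 + ((77.7 − 67) / 11) × 5 = 24.8636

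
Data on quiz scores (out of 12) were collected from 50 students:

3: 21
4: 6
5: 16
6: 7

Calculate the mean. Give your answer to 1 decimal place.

4.2

Values: 3, 4, 5, 6
Σfx = 21×3 + 6×4 + 16×5 + 7×6 = 209
n = Σf = 50
Mean = 209 / 50 = 4.1800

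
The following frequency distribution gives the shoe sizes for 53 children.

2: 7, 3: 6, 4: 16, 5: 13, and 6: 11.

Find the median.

Cumulative frequencies: 7, 13, 29, 42, 53
n = 53, so the median is the value in position (n+1)/2 = 27.
Position 27 falls at value 4.

4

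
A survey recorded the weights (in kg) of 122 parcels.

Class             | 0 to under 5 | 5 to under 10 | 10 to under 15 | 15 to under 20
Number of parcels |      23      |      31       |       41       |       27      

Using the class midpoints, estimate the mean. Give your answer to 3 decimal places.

Midpoints: 2.5, 7.5, 12.5, 17.5
Σfm = 23×2.5 + 31×7.5 + 41×12.5 + 27×17.5 = 1275
n = Σf = 122
Mean = 1275 / 122 = 10.4508

10.451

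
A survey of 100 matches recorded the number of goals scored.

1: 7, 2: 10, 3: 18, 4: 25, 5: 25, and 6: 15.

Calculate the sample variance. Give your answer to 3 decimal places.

Values: 1, 2, 3, 4, 5, 6
n = 100, Σfx = 396, mean = 3.9600
Σfx² = 1774
Σf(x − x̄)² = Σfx² − (Σfx)²/n = 1774 − 396²/100 = 205.8400
Sample variance = 205.8400 / 99 = 2.0792

2.079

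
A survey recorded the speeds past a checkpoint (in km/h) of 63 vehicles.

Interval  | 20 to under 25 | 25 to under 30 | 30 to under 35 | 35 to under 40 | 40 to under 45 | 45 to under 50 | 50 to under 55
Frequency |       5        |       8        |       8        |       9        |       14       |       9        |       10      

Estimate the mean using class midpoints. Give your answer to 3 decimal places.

39.325

Midpoints: 22.5, 27.5, 32.5, 37.5, 42.5, 47.5, 52.5
Σfm = 5×22.5 + 8×27.5 + 8×32.5 + 9×37.5 + 14×42.5 + 9×47.5 + 10×52.5 = 2477.5
n = Σf = 63
Mean = 2477.5 / 63 = 39.3254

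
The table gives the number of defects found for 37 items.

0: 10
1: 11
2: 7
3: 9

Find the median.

Cumulative frequencies: 10, 21, 28, 37
n = 37, so the median is the value in position (n+1)/2 = 19.
Position 19 falls at value 1.

1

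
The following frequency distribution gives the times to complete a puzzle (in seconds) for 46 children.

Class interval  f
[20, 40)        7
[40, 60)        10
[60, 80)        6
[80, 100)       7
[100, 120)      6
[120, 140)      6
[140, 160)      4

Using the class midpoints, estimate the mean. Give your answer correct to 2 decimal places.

82.61

Midpoints: 30, 50, 70, 90, 110, 130, 150
Σfm = 7×30 + 10×50 + 6×70 + 7×90 + 6×110 + 6×130 + 4×150 = 3800
n = Σf = 46
Mean = 3800 / 46 = 82.6087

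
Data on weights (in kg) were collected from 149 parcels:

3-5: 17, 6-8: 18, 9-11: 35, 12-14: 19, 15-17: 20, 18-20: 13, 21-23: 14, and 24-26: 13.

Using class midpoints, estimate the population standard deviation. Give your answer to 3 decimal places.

6.332

Midpoints: 4, 7, 10, 13, 16, 19, 22, 25
n = 149, Σfm = 1991, mean = 13.3624
Σfm² = 32579
Σf(m − x̄)² = Σfm² − (Σfm)²/n = 32579 − 1991²/149 = 5974.4295
Population variance = 5974.4295 / 149 = 40.0968
Standard deviation = √40.0968 = 6.3322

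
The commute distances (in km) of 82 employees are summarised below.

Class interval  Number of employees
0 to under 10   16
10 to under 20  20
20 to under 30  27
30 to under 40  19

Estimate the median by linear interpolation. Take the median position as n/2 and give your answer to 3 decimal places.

21.852

Cumulative frequencies: 16, 36, 63, 82
n = 82; position = n/2 = 41.
This falls in the class 20 to under 30: L = 20, F = 36, f = 27, h = 10.
Median ≈ 20 + ((41 − 36) / 27) × 10 = 21.8519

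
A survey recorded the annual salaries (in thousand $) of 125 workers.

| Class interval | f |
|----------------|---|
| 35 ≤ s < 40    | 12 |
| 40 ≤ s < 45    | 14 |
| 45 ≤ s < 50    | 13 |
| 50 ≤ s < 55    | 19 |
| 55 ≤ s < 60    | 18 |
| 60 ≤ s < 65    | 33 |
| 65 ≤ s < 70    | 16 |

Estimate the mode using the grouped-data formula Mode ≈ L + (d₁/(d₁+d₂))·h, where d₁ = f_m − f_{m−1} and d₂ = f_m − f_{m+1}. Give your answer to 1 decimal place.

62.3

Modal class: 60 ≤ s < 65 (highest frequency 33).
d₁ = 33 − 18 = 15, d₂ = 33 − 16 = 17
Mode ≈ 60 + (15/(15+17)) × 5 = 60 + 2.3438 = 62.3438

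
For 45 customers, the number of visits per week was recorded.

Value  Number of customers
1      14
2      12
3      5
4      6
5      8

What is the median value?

2

Cumulative frequencies: 14, 26, 31, 37, 45
n = 45, so the median is the value in position (n+1)/2 = 23.
Position 23 falls at value 2.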